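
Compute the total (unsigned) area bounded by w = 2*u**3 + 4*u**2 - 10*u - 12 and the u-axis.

The curve meets the u-axis where 2*u**3 + 4*u**2 - 10*u - 12 = 0, i.e. 2*(u - 2)*(u + 1)*(u + 3) = 0, at u = -3, -1, 2.
On [-3, -1] the curve lies above the axis; ∫[-3,-1] (2*u**3 + 4*u**2 - 10*u - 12) du = 32/3, giving area 32/3.
On [-1, 2] the curve lies below the axis; ∫[-1,2] (2*u**3 + 4*u**2 - 10*u - 12) du = -63/2, giving area 63/2.
Total area = 32/3 + 63/2 = 253/6.

253/6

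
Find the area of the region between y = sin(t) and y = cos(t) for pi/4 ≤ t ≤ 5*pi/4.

2*sqrt(2)

On [pi/4, 5*pi/4], (sin(t)) - (cos(t)) = sin(t) - cos(t) is ≥ 0 throughout, so the area is a single integral of |sin(t) - cos(t)|.
∫[pi/4,5*pi/4] (sin(t) - cos(t)) dt = 2*sqrt(2).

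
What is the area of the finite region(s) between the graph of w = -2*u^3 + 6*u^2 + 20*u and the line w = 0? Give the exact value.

The curve meets the u-axis where -2*u^3 + 6*u^2 + 20*u = 0, i.e. -2*u*(u - 5)*(u + 2) = 0, at u = -2, 0, 5.
On [-2, 0] the curve lies below the axis; ∫[-2,0] (-2*u^3 + 6*u^2 + 20*u) du = -16, giving area 16.
On [0, 5] the curve lies above the axis; ∫[0,5] (-2*u^3 + 6*u^2 + 20*u) du = 375/2, giving area 375/2.
Total area = 16 + 375/2 = 407/2.

407/2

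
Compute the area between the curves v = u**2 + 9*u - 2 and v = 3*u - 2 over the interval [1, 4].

66

On [1, 4], (u**2 + 9*u - 2) - (3*u - 2) = u**2 + 6*u is ≥ 0 throughout, so the area is a single integral of |u**2 + 6*u|.
∫[1,4] (u**2 + 6*u) du = 66.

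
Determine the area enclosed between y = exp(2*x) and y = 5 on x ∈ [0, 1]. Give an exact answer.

The difference (exp(2*x)) - (5) = exp(2*x) - 5 changes sign at x = log(5)/2 inside [0, 1], so split the integral there.
∫[0,log(5)/2] (exp(2*x) - 5) dx = 2 - 5*log(5)/2; the area of that piece is -2 + 5*log(5)/2.
∫[log(5)/2,1] (exp(2*x) - 5) dx = -15/2 + exp(2)/2 + 5*log(5)/2.
Total area = (-2 + 5*log(5)/2) + (-15/2 + exp(2)/2 + 5*log(5)/2) = -19/2 + exp(2)/2 + 5*log(5).

-19/2 + exp(2)/2 + 5*log(5)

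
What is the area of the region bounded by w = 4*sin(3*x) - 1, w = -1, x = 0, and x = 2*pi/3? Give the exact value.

16/3

The difference (4*sin(3*x) - 1) - (-1) = 4*sin(3*x) changes sign at x = pi/3 inside [0, 2*pi/3], so split the integral there.
∫[0,pi/3] (4*sin(3*x)) dx = 8/3.
∫[pi/3,2*pi/3] (4*sin(3*x)) dx = -8/3; the area of that piece is 8/3.
Total area = 8/3 + 8/3 = 16/3.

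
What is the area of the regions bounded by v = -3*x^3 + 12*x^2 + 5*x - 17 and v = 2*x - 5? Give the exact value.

Set the curves equal: -3*x^3 + 12*x^2 + 5*x - 17 = 2*x - 5, so -3*x^3 + 12*x^2 + 3*x - 12 = 0, which factors as -3*(x - 4)*(x - 1)*(x + 1) = 0. The curves meet at x = -1, 1, 4.
On [-1, 1], v = 2*x - 5 is on top; that piece has area ∫[-1,1] (-(-3*x^3 + 12*x^2 + 3*x - 12)) dx = 16.
On [1, 4], v = -3*x^3 + 12*x^2 + 5*x - 17 is on top; that piece has area ∫[1,4] (-3*x^3 + 12*x^2 + 3*x - 12) dx = 189/4.
Total enclosed area = 16 + 189/4 = 253/4.

253/4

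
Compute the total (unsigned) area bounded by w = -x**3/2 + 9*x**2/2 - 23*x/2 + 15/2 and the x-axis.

The curve meets the x-axis where -x**3/2 + 9*x**2/2 - 23*x/2 + 15/2 = 0, i.e. -(x - 5)*(x - 3)*(x - 1)/2 = 0, at x = 1, 3, 5.
On [1, 3] the curve lies below the axis; ∫[1,3] (-x**3/2 + 9*x**2/2 - 23*x/2 + 15/2) dx = -2, giving area 2.
On [3, 5] the curve lies above the axis; ∫[3,5] (-x**3/2 + 9*x**2/2 - 23*x/2 + 15/2) dx = 2, giving area 2.
Total area = 2 + 2 = 4.

4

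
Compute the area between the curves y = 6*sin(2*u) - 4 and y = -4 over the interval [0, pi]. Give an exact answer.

The difference (6*sin(2*u) - 4) - (-4) = 6*sin(2*u) changes sign at u = pi/2 inside [0, pi], so split the integral there.
∫[0,pi/2] (6*sin(2*u)) du = 6.
∫[pi/2,pi] (6*sin(2*u)) du = -6; the area of that piece is 6.
Total area = 6 + 6 = 12.

12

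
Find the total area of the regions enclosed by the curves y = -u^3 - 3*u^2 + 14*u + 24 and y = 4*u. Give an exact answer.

407/4

Set the curves equal: -u^3 - 3*u^2 + 14*u + 24 = 4*u, so -u^3 - 3*u^2 + 10*u + 24 = 0, which factors as -(u - 3)*(u + 2)*(u + 4) = 0. The curves meet at u = -4, -2, 3.
On [-4, -2], y = 4*u is on top; that piece has area ∫[-4,-2] (-(-u^3 - 3*u^2 + 10*u + 24)) du = 8.
On [-2, 3], y = -u^3 - 3*u^2 + 14*u + 24 is on top; that piece has area ∫[-2,3] (-u^3 - 3*u^2 + 10*u + 24) du = 375/4.
Total enclosed area = 8 + 375/4 = 407/4.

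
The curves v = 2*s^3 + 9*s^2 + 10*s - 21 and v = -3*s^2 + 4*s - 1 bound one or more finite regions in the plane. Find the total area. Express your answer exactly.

81

Set the curves equal: 2*s^3 + 9*s^2 + 10*s - 21 = -3*s^2 + 4*s - 1, so 2*s^3 + 12*s^2 + 6*s - 20 = 0, which factors as 2*(s - 1)*(s + 2)*(s + 5) = 0. The curves meet at s = -5, -2, 1.
On [-5, -2], v = 2*s^3 + 9*s^2 + 10*s - 21 is on top; that piece has area ∫[-5,-2] (2*s^3 + 12*s^2 + 6*s - 20) ds = 81/2.
On [-2, 1], v = -3*s^2 + 4*s - 1 is on top; that piece has area ∫[-2,1] (-(2*s^3 + 12*s^2 + 6*s - 20)) ds = 81/2.
Total enclosed area = 81/2 + 81/2 = 81.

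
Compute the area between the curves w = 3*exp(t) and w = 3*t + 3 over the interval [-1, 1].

-6 - 3*exp(-1) + 3*exp(1)

On [-1, 1], (3*exp(t)) - (3*t + 3) = -3*t + 3*exp(t) - 3 is ≥ 0 throughout, so the area is a single integral of |-3*t + 3*exp(t) - 3|.
∫[-1,1] (-3*t + 3*exp(t) - 3) dt = -6 - 3*exp(-1) + 3*exp(1).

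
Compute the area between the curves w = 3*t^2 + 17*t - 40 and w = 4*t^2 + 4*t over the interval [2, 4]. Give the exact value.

62/3

On [2, 4], (3*t^2 + 17*t - 40) - (4*t^2 + 4*t) = -t^2 + 13*t - 40 is ≤ 0 throughout, so the area is a single integral of |-t^2 + 13*t - 40|.
∫[2,4] (-t^2 + 13*t - 40) dt = -62/3; the area of that piece is 62/3.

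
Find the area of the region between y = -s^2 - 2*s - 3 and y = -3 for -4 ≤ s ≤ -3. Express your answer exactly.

On [-4, -3], (-s^2 - 2*s - 3) - (-3) = -s^2 - 2*s is ≤ 0 throughout, so the area is a single integral of |-s^2 - 2*s|.
∫[-4,-3] (-s^2 - 2*s) ds = -16/3; the area of that piece is 16/3.

16/3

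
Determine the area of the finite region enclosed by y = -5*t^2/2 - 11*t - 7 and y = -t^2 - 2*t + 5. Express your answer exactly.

2

Set the curves equal: -5*t^2/2 - 11*t - 7 = -t^2 - 2*t + 5, so -3*t^2/2 - 9*t - 12 = 0, which factors as -3*(t + 2)*(t + 4)/2 = 0. The curves meet at t = -4, -2.
On [-4, -2], y = -5*t^2/2 - 11*t - 7 is on top; that piece has area ∫[-4,-2] (-3*t^2/2 - 9*t - 12) dt = 2.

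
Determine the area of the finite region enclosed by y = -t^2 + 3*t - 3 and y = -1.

Set the curves equal: -t^2 + 3*t - 3 = -1, so -t^2 + 3*t - 2 = 0, which factors as -(t - 2)*(t - 1) = 0. The curves meet at t = 1, 2.
On [1, 2], y = -t^2 + 3*t - 3 is on top; that piece has area ∫[1,2] (-t^2 + 3*t - 2) dt = 1/6.

1/6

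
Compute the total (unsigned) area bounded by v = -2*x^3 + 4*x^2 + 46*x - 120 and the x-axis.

5137/6

The curve meets the x-axis where -2*x^3 + 4*x^2 + 46*x - 120 = 0, i.e. -2*(x - 4)*(x - 3)*(x + 5) = 0, at x = -5, 3, 4.
On [-5, 3] the curve lies below the axis; ∫[-5,3] (-2*x^3 + 4*x^2 + 46*x - 120) dx = -2560/3, giving area 2560/3.
On [3, 4] the curve lies above the axis; ∫[3,4] (-2*x^3 + 4*x^2 + 46*x - 120) dx = 17/6, giving area 17/6.
Total area = 2560/3 + 17/6 = 5137/6.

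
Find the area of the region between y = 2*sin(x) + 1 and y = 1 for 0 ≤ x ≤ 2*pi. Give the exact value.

The difference (2*sin(x) + 1) - (1) = 2*sin(x) changes sign at x = pi inside [0, 2*pi], so split the integral there.
∫[0,pi] (2*sin(x)) dx = 4.
∫[pi,2*pi] (2*sin(x)) dx = -4; the area of that piece is 4.
Total area = 4 + 4 = 8.

8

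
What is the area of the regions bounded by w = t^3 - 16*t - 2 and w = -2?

Set the curves equal: t^3 - 16*t - 2 = -2, so t^3 - 16*t = 0, which factors as t*(t - 4)*(t + 4) = 0. The curves meet at t = -4, 0, 4.
On [-4, 0], w = t^3 - 16*t - 2 is on top; that piece has area ∫[-4,0] (t^3 - 16*t) dt = 64.
On [0, 4], w = -2 is on top; that piece has area ∫[0,4] (-(t^3 - 16*t)) dt = 64.
Total enclosed area = 64 + 64 = 128.

128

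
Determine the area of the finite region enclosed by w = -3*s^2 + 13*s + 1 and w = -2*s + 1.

Set the curves equal: -3*s^2 + 13*s + 1 = -2*s + 1, so -3*s^2 + 15*s = 0, which factors as -3*s*(s - 5) = 0. The curves meet at s = 0, 5.
On [0, 5], w = -3*s^2 + 13*s + 1 is on top; that piece has area ∫[0,5] (-3*s^2 + 15*s) ds = 125/2.

125/2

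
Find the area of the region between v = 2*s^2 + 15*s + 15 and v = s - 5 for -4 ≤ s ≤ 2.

The difference (2*s^2 + 15*s + 15) - (s - 5) = 2*s^2 + 14*s + 20 changes sign at s = -2 inside [-4, 2], so split the integral there.
∫[-4,-2] (2*s^2 + 14*s + 20) ds = -20/3; the area of that piece is 20/3.
∫[-2,2] (2*s^2 + 14*s + 20) ds = 272/3.
Total area = 20/3 + 272/3 = 292/3.

292/3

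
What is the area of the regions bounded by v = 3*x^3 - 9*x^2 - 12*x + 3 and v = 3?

393/4

Set the curves equal: 3*x^3 - 9*x^2 - 12*x + 3 = 3, so 3*x^3 - 9*x^2 - 12*x = 0, which factors as 3*x*(x - 4)*(x + 1) = 0. The curves meet at x = -1, 0, 4.
On [-1, 0], v = 3*x^3 - 9*x^2 - 12*x + 3 is on top; that piece has area ∫[-1,0] (3*x^3 - 9*x^2 - 12*x) dx = 9/4.
On [0, 4], v = 3 is on top; that piece has area ∫[0,4] (-(3*x^3 - 9*x^2 - 12*x)) dx = 96.
Total enclosed area = 9/4 + 96 = 393/4.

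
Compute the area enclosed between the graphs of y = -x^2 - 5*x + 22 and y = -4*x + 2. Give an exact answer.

243/2

Set the curves equal: -x^2 - 5*x + 22 = -4*x + 2, so -x^2 - x + 20 = 0, which factors as -(x - 4)*(x + 5) = 0. The curves meet at x = -5, 4.
On [-5, 4], y = -x^2 - 5*x + 22 is on top; that piece has area ∫[-5,4] (-x^2 - x + 20) dx = 243/2.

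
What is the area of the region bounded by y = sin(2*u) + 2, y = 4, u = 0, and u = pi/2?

On [0, pi/2], (sin(2*u) + 2) - (4) = sin(2*u) - 2 is ≤ 0 throughout, so the area is a single integral of |sin(2*u) - 2|.
∫[0,pi/2] (sin(2*u) - 2) du = 1 - pi; the area of that piece is -1 + pi.

-1 + pi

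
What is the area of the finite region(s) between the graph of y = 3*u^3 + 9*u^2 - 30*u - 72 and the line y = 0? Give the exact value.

1221/4

The curve meets the u-axis where 3*u^3 + 9*u^2 - 30*u - 72 = 0, i.e. 3*(u - 3)*(u + 2)*(u + 4) = 0, at u = -4, -2, 3.
On [-4, -2] the curve lies above the axis; ∫[-4,-2] (3*u^3 + 9*u^2 - 30*u - 72) du = 24, giving area 24.
On [-2, 3] the curve lies below the axis; ∫[-2,3] (3*u^3 + 9*u^2 - 30*u - 72) du = -1125/4, giving area 1125/4.
Total area = 24 + 1125/4 = 1221/4.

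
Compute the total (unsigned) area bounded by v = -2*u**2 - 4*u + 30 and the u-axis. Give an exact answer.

512/3

The curve meets the u-axis where -2*u**2 - 4*u + 30 = 0, i.e. -2*(u - 3)*(u + 5) = 0, at u = -5, 3.
On [-5, 3] the curve lies above the axis; ∫[-5,3] (-2*u**2 - 4*u + 30) du = 512/3, giving area 512/3.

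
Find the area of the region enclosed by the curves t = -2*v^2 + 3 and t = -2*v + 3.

1/3

Both boundary curves give t as a function of v, so integrate with respect to v. Setting them equal: -2*v^2 + 2*v = 0, i.e. -2*v*(v - 1) = 0, so they meet at v = 0, 1.
For v in [0, 1], t = -2*v^2 + 3 is on the right; area = ∫[0,1] (-2*v^2 + 2*v) dv = 1/3.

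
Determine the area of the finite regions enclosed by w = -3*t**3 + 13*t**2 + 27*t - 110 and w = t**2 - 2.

1741/4

Set the curves equal: -3*t**3 + 13*t**2 + 27*t - 110 = t**2 - 2, so -3*t**3 + 12*t**2 + 27*t - 108 = 0, which factors as -3*(t - 4)*(t - 3)*(t + 3) = 0. The curves meet at t = -3, 3, 4.
On [-3, 3], w = t**2 - 2 is on top; that piece has area ∫[-3,3] (-(-3*t**3 + 12*t**2 + 27*t - 108)) dt = 432.
On [3, 4], w = -3*t**3 + 13*t**2 + 27*t - 110 is on top; that piece has area ∫[3,4] (-3*t**3 + 12*t**2 + 27*t - 108) dt = 13/4.
Total enclosed area = 432 + 13/4 = 1741/4.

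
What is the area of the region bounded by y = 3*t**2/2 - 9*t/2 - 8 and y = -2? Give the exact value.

Set the curves equal: 3*t**2/2 - 9*t/2 - 8 = -2, so 3*t**2/2 - 9*t/2 - 6 = 0, which factors as 3*(t - 4)*(t + 1)/2 = 0. The curves meet at t = -1, 4.
On [-1, 4], y = -2 is on top; that piece has area ∫[-1,4] (-(3*t**2/2 - 9*t/2 - 6)) dt = 125/4.

125/4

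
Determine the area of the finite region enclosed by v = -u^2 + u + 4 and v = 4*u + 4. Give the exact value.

9/2

Set the curves equal: -u^2 + u + 4 = 4*u + 4, so -u^2 - 3*u = 0, which factors as -u*(u + 3) = 0. The curves meet at u = -3, 0.
On [-3, 0], v = -u^2 + u + 4 is on top; that piece has area ∫[-3,0] (-u^2 - 3*u) du = 9/2.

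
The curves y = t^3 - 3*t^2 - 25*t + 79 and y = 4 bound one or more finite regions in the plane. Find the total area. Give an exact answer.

Set the curves equal: t^3 - 3*t^2 - 25*t + 79 = 4, so t^3 - 3*t^2 - 25*t + 75 = 0, which factors as (t - 5)*(t - 3)*(t + 5) = 0. The curves meet at t = -5, 3, 5.
On [-5, 3], y = t^3 - 3*t^2 - 25*t + 79 is on top; that piece has area ∫[-5,3] (t^3 - 3*t^2 - 25*t + 75) dt = 512.
On [3, 5], y = 4 is on top; that piece has area ∫[3,5] (-(t^3 - 3*t^2 - 25*t + 75)) dt = 12.
Total enclosed area = 512 + 12 = 524.

524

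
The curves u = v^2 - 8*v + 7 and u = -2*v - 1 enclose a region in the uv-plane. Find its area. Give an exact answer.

4/3

Both boundary curves give u as a function of v, so integrate with respect to v. Setting them equal: v^2 - 6*v + 8 = 0, i.e. (v - 4)*(v - 2) = 0, so they meet at v = 2, 4.
For v in [2, 4], u = v^2 - 8*v + 7 is on the left; area = ∫[2,4] (-(v^2 - 6*v + 8)) dv = 4/3.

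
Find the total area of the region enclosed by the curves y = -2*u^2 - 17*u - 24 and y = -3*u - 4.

9

Set the curves equal: -2*u^2 - 17*u - 24 = -3*u - 4, so -2*u^2 - 14*u - 20 = 0, which factors as -2*(u + 2)*(u + 5) = 0. The curves meet at u = -5, -2.
On [-5, -2], y = -2*u^2 - 17*u - 24 is on top; that piece has area ∫[-5,-2] (-2*u^2 - 14*u - 20) du = 9.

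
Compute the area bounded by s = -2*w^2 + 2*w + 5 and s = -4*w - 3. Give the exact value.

Both boundary curves give s as a function of w, so integrate with respect to w. Setting them equal: -2*w^2 + 6*w + 8 = 0, i.e. -2*(w - 4)*(w + 1) = 0, so they meet at w = -1, 4.
For w in [-1, 4], s = -2*w^2 + 2*w + 5 is on the right; area = ∫[-1,4] (-2*w^2 + 6*w + 8) dw = 125/3.

125/3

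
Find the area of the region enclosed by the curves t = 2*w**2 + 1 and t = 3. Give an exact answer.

8/3

Both boundary curves give t as a function of w, so integrate with respect to w. Setting them equal: 2*w**2 - 2 = 0, i.e. 2*(w - 1)*(w + 1) = 0, so they meet at w = -1, 1.
For w in [-1, 1], t = 2*w**2 + 1 is on the left; area = ∫[-1,1] (-(2*w**2 - 2)) dw = 8/3.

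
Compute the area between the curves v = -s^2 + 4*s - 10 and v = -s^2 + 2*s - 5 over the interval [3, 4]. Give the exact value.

2

On [3, 4], (-s^2 + 4*s - 10) - (-s^2 + 2*s - 5) = 2*s - 5 is ≥ 0 throughout, so the area is a single integral of |2*s - 5|.
∫[3,4] (2*s - 5) ds = 2.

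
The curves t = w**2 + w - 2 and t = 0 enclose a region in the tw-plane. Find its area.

Both boundary curves give t as a function of w, so integrate with respect to w. Setting them equal: w**2 + w - 2 = 0, i.e. (w - 1)*(w + 2) = 0, so they meet at w = -2, 1.
For w in [-2, 1], t = w**2 + w - 2 is on the left; area = ∫[-2,1] (-(w**2 + w - 2)) dw = 9/2.

9/2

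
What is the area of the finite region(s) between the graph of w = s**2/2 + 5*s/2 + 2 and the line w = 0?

The curve meets the s-axis where s**2/2 + 5*s/2 + 2 = 0, i.e. (s + 1)*(s + 4)/2 = 0, at s = -4, -1.
On [-4, -1] the curve lies below the axis; ∫[-4,-1] (s**2/2 + 5*s/2 + 2) ds = -9/4, giving area 9/4.

9/4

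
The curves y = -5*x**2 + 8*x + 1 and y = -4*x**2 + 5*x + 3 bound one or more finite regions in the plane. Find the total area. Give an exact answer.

Set the curves equal: -5*x**2 + 8*x + 1 = -4*x**2 + 5*x + 3, so -x**2 + 3*x - 2 = 0, which factors as -(x - 2)*(x - 1) = 0. The curves meet at x = 1, 2.
On [1, 2], y = -5*x**2 + 8*x + 1 is on top; that piece has area ∫[1,2] (-x**2 + 3*x - 2) dx = 1/6.

1/6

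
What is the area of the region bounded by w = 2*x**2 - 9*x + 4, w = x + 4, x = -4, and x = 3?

449/3

The difference (2*x**2 - 9*x + 4) - (x + 4) = 2*x**2 - 10*x changes sign at x = 0 inside [-4, 3], so split the integral there.
∫[-4,0] (2*x**2 - 10*x) dx = 368/3.
∫[0,3] (2*x**2 - 10*x) dx = -27; the area of that piece is 27.
Total area = 368/3 + 27 = 449/3.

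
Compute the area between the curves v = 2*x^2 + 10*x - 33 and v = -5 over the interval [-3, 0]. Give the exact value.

On [-3, 0], (2*x^2 + 10*x - 33) - (-5) = 2*x^2 + 10*x - 28 is ≤ 0 throughout, so the area is a single integral of |2*x^2 + 10*x - 28|.
∫[-3,0] (2*x^2 + 10*x - 28) dx = -111; the area of that piece is 111.

111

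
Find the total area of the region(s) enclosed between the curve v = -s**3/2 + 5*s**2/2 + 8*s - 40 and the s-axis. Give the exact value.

5137/24

The curve meets the s-axis where -s**3/2 + 5*s**2/2 + 8*s - 40 = 0, i.e. -(s - 5)*(s - 4)*(s + 4)/2 = 0, at s = -4, 4, 5.
On [-4, 4] the curve lies below the axis; ∫[-4,4] (-s**3/2 + 5*s**2/2 + 8*s - 40) ds = -640/3, giving area 640/3.
On [4, 5] the curve lies above the axis; ∫[4,5] (-s**3/2 + 5*s**2/2 + 8*s - 40) ds = 17/24, giving area 17/24.
Total area = 640/3 + 17/24 = 5137/24.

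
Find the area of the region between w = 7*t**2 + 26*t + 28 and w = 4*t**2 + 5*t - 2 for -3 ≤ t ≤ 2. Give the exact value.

279/2

The difference (7*t**2 + 26*t + 28) - (4*t**2 + 5*t - 2) = 3*t**2 + 21*t + 30 changes sign at t = -2 inside [-3, 2], so split the integral there.
∫[-3,-2] (3*t**2 + 21*t + 30) dt = -7/2; the area of that piece is 7/2.
∫[-2,2] (3*t**2 + 21*t + 30) dt = 136.
Total area = 7/2 + 136 = 279/2.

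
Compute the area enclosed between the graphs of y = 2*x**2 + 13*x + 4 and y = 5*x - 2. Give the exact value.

Set the curves equal: 2*x**2 + 13*x + 4 = 5*x - 2, so 2*x**2 + 8*x + 6 = 0, which factors as 2*(x + 1)*(x + 3) = 0. The curves meet at x = -3, -1.
On [-3, -1], y = 5*x - 2 is on top; that piece has area ∫[-3,-1] (-(2*x**2 + 8*x + 6)) dx = 8/3.

8/3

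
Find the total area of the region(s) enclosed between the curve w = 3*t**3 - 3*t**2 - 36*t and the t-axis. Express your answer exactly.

The curve meets the t-axis where 3*t**3 - 3*t**2 - 36*t = 0, i.e. 3*t*(t - 4)*(t + 3) = 0, at t = -3, 0, 4.
On [-3, 0] the curve lies above the axis; ∫[-3,0] (3*t**3 - 3*t**2 - 36*t) dt = 297/4, giving area 297/4.
On [0, 4] the curve lies below the axis; ∫[0,4] (3*t**3 - 3*t**2 - 36*t) dt = -160, giving area 160.
Total area = 297/4 + 160 = 937/4.

937/4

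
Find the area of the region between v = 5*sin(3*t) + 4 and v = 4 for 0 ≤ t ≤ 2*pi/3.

20/3

The difference (5*sin(3*t) + 4) - (4) = 5*sin(3*t) changes sign at t = pi/3 inside [0, 2*pi/3], so split the integral there.
∫[0,pi/3] (5*sin(3*t)) dt = 10/3.
∫[pi/3,2*pi/3] (5*sin(3*t)) dt = -10/3; the area of that piece is 10/3.
Total area = 10/3 + 10/3 = 20/3.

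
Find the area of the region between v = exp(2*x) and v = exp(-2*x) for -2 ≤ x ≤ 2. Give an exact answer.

-2 + exp(-4) + exp(4)

The difference (exp(2*x)) - (exp(-2*x)) = exp(2*x) - exp(-2*x) changes sign at x = 0 inside [-2, 2], so split the integral there.
∫[-2,0] (exp(2*x) - exp(-2*x)) dx = -exp(4)/2 - exp(-4)/2 + 1; the area of that piece is -1 + exp(-4)/2 + exp(4)/2.
∫[0,2] (exp(2*x) - exp(-2*x)) dx = -1 + exp(-4)/2 + exp(4)/2.
Total area = (-1 + exp(-4)/2 + exp(4)/2) + (-1 + exp(-4)/2 + exp(4)/2) = -2 + exp(-4) + exp(4).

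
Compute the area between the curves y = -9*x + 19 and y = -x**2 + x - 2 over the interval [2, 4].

4

The difference (-9*x + 19) - (-x**2 + x - 2) = x**2 - 10*x + 21 changes sign at x = 3 inside [2, 4], so split the integral there.
∫[2,3] (x**2 - 10*x + 21) dx = 7/3.
∫[3,4] (x**2 - 10*x + 21) dx = -5/3; the area of that piece is 5/3.
Total area = 7/3 + 5/3 = 4.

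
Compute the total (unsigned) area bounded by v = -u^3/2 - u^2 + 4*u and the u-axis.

74/3

The curve meets the u-axis where -u^3/2 - u^2 + 4*u = 0, i.e. -u*(u - 2)*(u + 4)/2 = 0, at u = -4, 0, 2.
On [-4, 0] the curve lies below the axis; ∫[-4,0] (-u^3/2 - u^2 + 4*u) du = -64/3, giving area 64/3.
On [0, 2] the curve lies above the axis; ∫[0,2] (-u^3/2 - u^2 + 4*u) du = 10/3, giving area 10/3.
Total area = 64/3 + 10/3 = 74/3.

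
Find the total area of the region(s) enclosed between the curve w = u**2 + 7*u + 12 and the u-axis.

The curve meets the u-axis where u**2 + 7*u + 12 = 0, i.e. (u + 3)*(u + 4) = 0, at u = -4, -3.
On [-4, -3] the curve lies below the axis; ∫[-4,-3] (u**2 + 7*u + 12) du = -1/6, giving area 1/6.

1/6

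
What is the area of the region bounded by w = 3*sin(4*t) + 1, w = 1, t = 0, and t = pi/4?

On [0, pi/4], (3*sin(4*t) + 1) - (1) = 3*sin(4*t) is ≥ 0 throughout, so the area is a single integral of |3*sin(4*t)|.
∫[0,pi/4] (3*sin(4*t)) dt = 3/2.

3/2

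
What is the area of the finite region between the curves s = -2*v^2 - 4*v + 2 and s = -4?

Both boundary curves give s as a function of v, so integrate with respect to v. Setting them equal: -2*v^2 - 4*v + 6 = 0, i.e. -2*(v - 1)*(v + 3) = 0, so they meet at v = -3, 1.
For v in [-3, 1], s = -2*v^2 - 4*v + 2 is on the right; area = ∫[-3,1] (-2*v^2 - 4*v + 6) dv = 64/3.

64/3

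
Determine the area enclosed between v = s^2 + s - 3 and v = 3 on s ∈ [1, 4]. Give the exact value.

89/6

The difference (s^2 + s - 3) - (3) = s^2 + s - 6 changes sign at s = 2 inside [1, 4], so split the integral there.
∫[1,2] (s^2 + s - 6) ds = -13/6; the area of that piece is 13/6.
∫[2,4] (s^2 + s - 6) ds = 38/3.
Total area = 13/6 + 38/3 = 89/6.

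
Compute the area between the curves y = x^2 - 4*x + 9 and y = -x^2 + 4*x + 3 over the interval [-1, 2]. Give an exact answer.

The difference (x^2 - 4*x + 9) - (-x^2 + 4*x + 3) = 2*x^2 - 8*x + 6 changes sign at x = 1 inside [-1, 2], so split the integral there.
∫[-1,1] (2*x^2 - 8*x + 6) dx = 40/3.
∫[1,2] (2*x^2 - 8*x + 6) dx = -4/3; the area of that piece is 4/3.
Total area = 40/3 + 4/3 = 44/3.

44/3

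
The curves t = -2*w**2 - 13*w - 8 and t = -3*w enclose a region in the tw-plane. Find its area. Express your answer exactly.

9

Both boundary curves give t as a function of w, so integrate with respect to w. Setting them equal: -2*w**2 - 10*w - 8 = 0, i.e. -2*(w + 1)*(w + 4) = 0, so they meet at w = -4, -1.
For w in [-4, -1], t = -2*w**2 - 13*w - 8 is on the right; area = ∫[-4,-1] (-2*w**2 - 10*w - 8) dw = 9.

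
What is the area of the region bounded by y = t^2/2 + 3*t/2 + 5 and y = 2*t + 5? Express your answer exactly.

Set the curves equal: t^2/2 + 3*t/2 + 5 = 2*t + 5, so t^2/2 - t/2 = 0, which factors as t*(t - 1)/2 = 0. The curves meet at t = 0, 1.
On [0, 1], y = 2*t + 5 is on top; that piece has area ∫[0,1] (-(t^2/2 - t/2)) dt = 1/12.

1/12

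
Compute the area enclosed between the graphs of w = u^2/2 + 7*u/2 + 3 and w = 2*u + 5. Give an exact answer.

125/12

Set the curves equal: u^2/2 + 7*u/2 + 3 = 2*u + 5, so u^2/2 + 3*u/2 - 2 = 0, which factors as (u - 1)*(u + 4)/2 = 0. The curves meet at u = -4, 1.
On [-4, 1], w = 2*u + 5 is on top; that piece has area ∫[-4,1] (-(u^2/2 + 3*u/2 - 2)) du = 125/12.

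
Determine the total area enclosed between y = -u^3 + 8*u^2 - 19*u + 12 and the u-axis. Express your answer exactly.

The curve meets the u-axis where -u^3 + 8*u^2 - 19*u + 12 = 0, i.e. -(u - 4)*(u - 3)*(u - 1) = 0, at u = 1, 3, 4.
On [1, 3] the curve lies below the axis; ∫[1,3] (-u^3 + 8*u^2 - 19*u + 12) du = -8/3, giving area 8/3.
On [3, 4] the curve lies above the axis; ∫[3,4] (-u^3 + 8*u^2 - 19*u + 12) du = 5/12, giving area 5/12.
Total area = 8/3 + 5/12 = 37/12.

37/12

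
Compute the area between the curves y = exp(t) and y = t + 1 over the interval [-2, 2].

-4 - exp(-2) + exp(2)

On [-2, 2], (exp(t)) - (t + 1) = -t + exp(t) - 1 is ≥ 0 throughout, so the area is a single integral of |-t + exp(t) - 1|.
∫[-2,2] (-t + exp(t) - 1) dt = -4 - exp(-2) + exp(2).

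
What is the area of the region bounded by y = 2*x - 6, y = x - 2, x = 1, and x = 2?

On [1, 2], (2*x - 6) - (x - 2) = x - 4 is ≤ 0 throughout, so the area is a single integral of |x - 4|.
∫[1,2] (x - 4) dx = -5/2; the area of that piece is 5/2.

5/2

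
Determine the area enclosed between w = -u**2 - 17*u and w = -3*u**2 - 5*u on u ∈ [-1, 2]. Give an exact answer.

The difference (-u**2 - 17*u) - (-3*u**2 - 5*u) = 2*u**2 - 12*u changes sign at u = 0 inside [-1, 2], so split the integral there.
∫[-1,0] (2*u**2 - 12*u) du = 20/3.
∫[0,2] (2*u**2 - 12*u) du = -56/3; the area of that piece is 56/3.
Total area = 20/3 + 56/3 = 76/3.

76/3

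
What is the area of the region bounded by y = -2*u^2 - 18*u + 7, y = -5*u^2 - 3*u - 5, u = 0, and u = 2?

The difference (-2*u^2 - 18*u + 7) - (-5*u^2 - 3*u - 5) = 3*u^2 - 15*u + 12 changes sign at u = 1 inside [0, 2], so split the integral there.
∫[0,1] (3*u^2 - 15*u + 12) du = 11/2.
∫[1,2] (3*u^2 - 15*u + 12) du = -7/2; the area of that piece is 7/2.
Total area = 11/2 + 7/2 = 9.

9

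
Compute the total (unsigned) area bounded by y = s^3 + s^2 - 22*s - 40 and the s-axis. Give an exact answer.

The curve meets the s-axis where s^3 + s^2 - 22*s - 40 = 0, i.e. (s - 5)*(s + 2)*(s + 4) = 0, at s = -4, -2, 5.
On [-4, -2] the curve lies above the axis; ∫[-4,-2] (s^3 + s^2 - 22*s - 40) ds = 32/3, giving area 32/3.
On [-2, 5] the curve lies below the axis; ∫[-2,5] (s^3 + s^2 - 22*s - 40) ds = -3773/12, giving area 3773/12.
Total area = 32/3 + 3773/12 = 3901/12.

3901/12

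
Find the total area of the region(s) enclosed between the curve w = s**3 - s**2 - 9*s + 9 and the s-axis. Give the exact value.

The curve meets the s-axis where s**3 - s**2 - 9*s + 9 = 0, i.e. (s - 3)*(s - 1)*(s + 3) = 0, at s = -3, 1, 3.
On [-3, 1] the curve lies above the axis; ∫[-3,1] (s**3 - s**2 - 9*s + 9) ds = 128/3, giving area 128/3.
On [1, 3] the curve lies below the axis; ∫[1,3] (s**3 - s**2 - 9*s + 9) ds = -20/3, giving area 20/3.
Total area = 128/3 + 20/3 = 148/3.

148/3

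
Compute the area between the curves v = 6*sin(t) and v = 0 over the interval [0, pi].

On [0, pi], (6*sin(t)) - (0) = 6*sin(t) is ≥ 0 throughout, so the area is a single integral of |6*sin(t)|.
∫[0,pi] (6*sin(t)) dt = 12.

12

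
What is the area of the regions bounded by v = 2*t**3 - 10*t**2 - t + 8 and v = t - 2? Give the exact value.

296/3

Set the curves equal: 2*t**3 - 10*t**2 - t + 8 = t - 2, so 2*t**3 - 10*t**2 - 2*t + 10 = 0, which factors as 2*(t - 5)*(t - 1)*(t + 1) = 0. The curves meet at t = -1, 1, 5.
On [-1, 1], v = 2*t**3 - 10*t**2 - t + 8 is on top; that piece has area ∫[-1,1] (2*t**3 - 10*t**2 - 2*t + 10) dt = 40/3.
On [1, 5], v = t - 2 is on top; that piece has area ∫[1,5] (-(2*t**3 - 10*t**2 - 2*t + 10)) dt = 256/3.
Total enclosed area = 40/3 + 256/3 = 296/3.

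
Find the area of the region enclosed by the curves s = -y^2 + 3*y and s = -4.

Both boundary curves give s as a function of y, so integrate with respect to y. Setting them equal: -y^2 + 3*y + 4 = 0, i.e. -(y - 4)*(y + 1) = 0, so they meet at y = -1, 4.
For y in [-1, 4], s = -y^2 + 3*y is on the right; area = ∫[-1,4] (-y^2 + 3*y + 4) dy = 125/6.

125/6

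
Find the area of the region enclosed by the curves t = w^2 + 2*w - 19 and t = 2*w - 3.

Both boundary curves give t as a function of w, so integrate with respect to w. Setting them equal: w^2 - 16 = 0, i.e. (w - 4)*(w + 4) = 0, so they meet at w = -4, 4.
For w in [-4, 4], t = w^2 + 2*w - 19 is on the left; area = ∫[-4,4] (-(w^2 - 16)) dw = 256/3.

256/3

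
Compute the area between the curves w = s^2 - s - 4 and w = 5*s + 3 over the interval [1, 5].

On [1, 5], (s^2 - s - 4) - (5*s + 3) = s^2 - 6*s - 7 is ≤ 0 throughout, so the area is a single integral of |s^2 - 6*s - 7|.
∫[1,5] (s^2 - 6*s - 7) ds = -176/3; the area of that piece is 176/3.

176/3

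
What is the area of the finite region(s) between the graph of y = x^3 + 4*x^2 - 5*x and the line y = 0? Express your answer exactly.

The curve meets the x-axis where x^3 + 4*x^2 - 5*x = 0, i.e. x*(x - 1)*(x + 5) = 0, at x = -5, 0, 1.
On [-5, 0] the curve lies above the axis; ∫[-5,0] (x^3 + 4*x^2 - 5*x) dx = 875/12, giving area 875/12.
On [0, 1] the curve lies below the axis; ∫[0,1] (x^3 + 4*x^2 - 5*x) dx = -11/12, giving area 11/12.
Total area = 875/12 + 11/12 = 443/6.

443/6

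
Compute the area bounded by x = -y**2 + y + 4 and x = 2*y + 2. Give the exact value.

9/2

Both boundary curves give x as a function of y, so integrate with respect to y. Setting them equal: -y**2 - y + 2 = 0, i.e. -(y - 1)*(y + 2) = 0, so they meet at y = -2, 1.
For y in [-2, 1], x = -y**2 + y + 4 is on the right; area = ∫[-2,1] (-y**2 - y + 2) dy = 9/2.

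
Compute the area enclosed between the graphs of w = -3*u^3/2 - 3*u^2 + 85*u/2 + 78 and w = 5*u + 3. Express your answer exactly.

Set the curves equal: -3*u^3/2 - 3*u^2 + 85*u/2 + 78 = 5*u + 3, so -3*u^3/2 - 3*u^2 + 75*u/2 + 75 = 0, which factors as -3*(u - 5)*(u + 2)*(u + 5)/2 = 0. The curves meet at u = -5, -2, 5.
On [-5, -2], w = 5*u + 3 is on top; that piece has area ∫[-5,-2] (-(-3*u^3/2 - 3*u^2 + 75*u/2 + 75)) du = 459/8.
On [-2, 5], w = -3*u^3/2 - 3*u^2 + 85*u/2 + 78 is on top; that piece has area ∫[-2,5] (-3*u^3/2 - 3*u^2 + 75*u/2 + 75) du = 4459/8.
Total enclosed area = 459/8 + 4459/8 = 2459/4.

2459/4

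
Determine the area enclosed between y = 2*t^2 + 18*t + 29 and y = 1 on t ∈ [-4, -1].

61/3

The difference (2*t^2 + 18*t + 29) - (1) = 2*t^2 + 18*t + 28 changes sign at t = -2 inside [-4, -1], so split the integral there.
∫[-4,-2] (2*t^2 + 18*t + 28) dt = -44/3; the area of that piece is 44/3.
∫[-2,-1] (2*t^2 + 18*t + 28) dt = 17/3.
Total area = 44/3 + 17/3 = 61/3.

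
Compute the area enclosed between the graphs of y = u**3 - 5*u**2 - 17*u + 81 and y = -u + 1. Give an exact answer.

5137/12

Set the curves equal: u**3 - 5*u**2 - 17*u + 81 = -u + 1, so u**3 - 5*u**2 - 16*u + 80 = 0, which factors as (u - 5)*(u - 4)*(u + 4) = 0. The curves meet at u = -4, 4, 5.
On [-4, 4], y = u**3 - 5*u**2 - 17*u + 81 is on top; that piece has area ∫[-4,4] (u**3 - 5*u**2 - 16*u + 80) du = 1280/3.
On [4, 5], y = -u + 1 is on top; that piece has area ∫[4,5] (-(u**3 - 5*u**2 - 16*u + 80)) du = 17/12.
Total enclosed area = 1280/3 + 17/12 = 5137/12.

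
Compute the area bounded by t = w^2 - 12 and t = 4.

256/3

Both boundary curves give t as a function of w, so integrate with respect to w. Setting them equal: w^2 - 16 = 0, i.e. (w - 4)*(w + 4) = 0, so they meet at w = -4, 4.
For w in [-4, 4], t = w^2 - 12 is on the left; area = ∫[-4,4] (-(w^2 - 16)) dw = 256/3.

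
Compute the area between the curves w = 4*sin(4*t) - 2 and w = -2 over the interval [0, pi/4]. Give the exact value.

On [0, pi/4], (4*sin(4*t) - 2) - (-2) = 4*sin(4*t) is ≥ 0 throughout, so the area is a single integral of |4*sin(4*t)|.
∫[0,pi/4] (4*sin(4*t)) dt = 2.

2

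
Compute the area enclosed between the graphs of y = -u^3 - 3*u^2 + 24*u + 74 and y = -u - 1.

Set the curves equal: -u^3 - 3*u^2 + 24*u + 74 = -u - 1, so -u^3 - 3*u^2 + 25*u + 75 = 0, which factors as -(u - 5)*(u + 3)*(u + 5) = 0. The curves meet at u = -5, -3, 5.
On [-5, -3], y = -u - 1 is on top; that piece has area ∫[-5,-3] (-(-u^3 - 3*u^2 + 25*u + 75)) du = 12.
On [-3, 5], y = -u^3 - 3*u^2 + 24*u + 74 is on top; that piece has area ∫[-3,5] (-u^3 - 3*u^2 + 25*u + 75) du = 512.
Total enclosed area = 12 + 512 = 524.

524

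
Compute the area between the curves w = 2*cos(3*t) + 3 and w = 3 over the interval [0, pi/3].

The difference (2*cos(3*t) + 3) - (3) = 2*cos(3*t) changes sign at t = pi/6 inside [0, pi/3], so split the integral there.
∫[0,pi/6] (2*cos(3*t)) dt = 2/3.
∫[pi/6,pi/3] (2*cos(3*t)) dt = -2/3; the area of that piece is 2/3.
Total area = 2/3 + 2/3 = 4/3.

4/3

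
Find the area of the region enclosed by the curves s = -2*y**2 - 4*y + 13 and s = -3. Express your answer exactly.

72

Both boundary curves give s as a function of y, so integrate with respect to y. Setting them equal: -2*y**2 - 4*y + 16 = 0, i.e. -2*(y - 2)*(y + 4) = 0, so they meet at y = -4, 2.
For y in [-4, 2], s = -2*y**2 - 4*y + 13 is on the right; area = ∫[-4,2] (-2*y**2 - 4*y + 16) dy = 72.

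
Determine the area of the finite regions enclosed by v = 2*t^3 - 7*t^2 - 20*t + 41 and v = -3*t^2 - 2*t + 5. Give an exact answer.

Set the curves equal: 2*t^3 - 7*t^2 - 20*t + 41 = -3*t^2 - 2*t + 5, so 2*t^3 - 4*t^2 - 18*t + 36 = 0, which factors as 2*(t - 3)*(t - 2)*(t + 3) = 0. The curves meet at t = -3, 2, 3.
On [-3, 2], v = 2*t^3 - 7*t^2 - 20*t + 41 is on top; that piece has area ∫[-3,2] (2*t^3 - 4*t^2 - 18*t + 36) dt = 875/6.
On [2, 3], v = -3*t^2 - 2*t + 5 is on top; that piece has area ∫[2,3] (-(2*t^3 - 4*t^2 - 18*t + 36)) dt = 11/6.
Total enclosed area = 875/6 + 11/6 = 443/3.

443/3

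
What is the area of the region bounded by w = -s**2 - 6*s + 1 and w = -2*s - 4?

Set the curves equal: -s**2 - 6*s + 1 = -2*s - 4, so -s**2 - 4*s + 5 = 0, which factors as -(s - 1)*(s + 5) = 0. The curves meet at s = -5, 1.
On [-5, 1], w = -s**2 - 6*s + 1 is on top; that piece has area ∫[-5,1] (-s**2 - 4*s + 5) ds = 36.

36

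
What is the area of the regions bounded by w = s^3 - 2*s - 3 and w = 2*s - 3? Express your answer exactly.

Set the curves equal: s^3 - 2*s - 3 = 2*s - 3, so s^3 - 4*s = 0, which factors as s*(s - 2)*(s + 2) = 0. The curves meet at s = -2, 0, 2.
On [-2, 0], w = s^3 - 2*s - 3 is on top; that piece has area ∫[-2,0] (s^3 - 4*s) ds = 4.
On [0, 2], w = 2*s - 3 is on top; that piece has area ∫[0,2] (-(s^3 - 4*s)) ds = 4.
Total enclosed area = 4 + 4 = 8.

8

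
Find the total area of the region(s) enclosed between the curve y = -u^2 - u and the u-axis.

The curve meets the u-axis where -u^2 - u = 0, i.e. -u*(u + 1) = 0, at u = -1, 0.
On [-1, 0] the curve lies above the axis; ∫[-1,0] (-u^2 - u) du = 1/6, giving area 1/6.

1/6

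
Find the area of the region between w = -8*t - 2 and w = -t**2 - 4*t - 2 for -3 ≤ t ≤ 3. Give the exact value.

The difference (-8*t - 2) - (-t**2 - 4*t - 2) = t**2 - 4*t changes sign at t = 0 inside [-3, 3], so split the integral there.
∫[-3,0] (t**2 - 4*t) dt = 27.
∫[0,3] (t**2 - 4*t) dt = -9; the area of that piece is 9.
Total area = 27 + 9 = 36.

36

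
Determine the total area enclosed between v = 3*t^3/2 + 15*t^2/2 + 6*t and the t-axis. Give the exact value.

71/4

The curve meets the t-axis where 3*t^3/2 + 15*t^2/2 + 6*t = 0, i.e. 3*t*(t + 1)*(t + 4)/2 = 0, at t = -4, -1, 0.
On [-4, -1] the curve lies above the axis; ∫[-4,-1] (3*t^3/2 + 15*t^2/2 + 6*t) dt = 135/8, giving area 135/8.
On [-1, 0] the curve lies below the axis; ∫[-1,0] (3*t^3/2 + 15*t^2/2 + 6*t) dt = -7/8, giving area 7/8.
Total area = 135/8 + 7/8 = 71/4.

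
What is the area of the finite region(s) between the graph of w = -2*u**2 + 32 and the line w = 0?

The curve meets the u-axis where -2*u**2 + 32 = 0, i.e. -2*(u - 4)*(u + 4) = 0, at u = -4, 4.
On [-4, 4] the curve lies above the axis; ∫[-4,4] (-2*u**2 + 32) du = 512/3, giving area 512/3.

512/3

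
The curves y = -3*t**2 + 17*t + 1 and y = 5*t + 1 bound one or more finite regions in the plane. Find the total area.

Set the curves equal: -3*t**2 + 17*t + 1 = 5*t + 1, so -3*t**2 + 12*t = 0, which factors as -3*t*(t - 4) = 0. The curves meet at t = 0, 4.
On [0, 4], y = -3*t**2 + 17*t + 1 is on top; that piece has area ∫[0,4] (-3*t**2 + 12*t) dt = 32.

32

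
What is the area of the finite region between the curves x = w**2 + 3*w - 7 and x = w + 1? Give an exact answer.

36

Both boundary curves give x as a function of w, so integrate with respect to w. Setting them equal: w**2 + 2*w - 8 = 0, i.e. (w - 2)*(w + 4) = 0, so they meet at w = -4, 2.
For w in [-4, 2], x = w**2 + 3*w - 7 is on the left; area = ∫[-4,2] (-(w**2 + 2*w - 8)) dw = 36.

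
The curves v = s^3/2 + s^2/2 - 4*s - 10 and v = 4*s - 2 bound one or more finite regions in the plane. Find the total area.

Set the curves equal: s^3/2 + s^2/2 - 4*s - 10 = 4*s - 2, so s^3/2 + s^2/2 - 8*s - 8 = 0, which factors as (s - 4)*(s + 1)*(s + 4)/2 = 0. The curves meet at s = -4, -1, 4.
On [-4, -1], v = s^3/2 + s^2/2 - 4*s - 10 is on top; that piece has area ∫[-4,-1] (s^3/2 + s^2/2 - 8*s - 8) ds = 117/8.
On [-1, 4], v = 4*s - 2 is on top; that piece has area ∫[-1,4] (-(s^3/2 + s^2/2 - 8*s - 8)) ds = 1375/24.
Total enclosed area = 117/8 + 1375/24 = 863/12.

863/12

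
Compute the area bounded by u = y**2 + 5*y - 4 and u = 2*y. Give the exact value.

Both boundary curves give u as a function of y, so integrate with respect to y. Setting them equal: y**2 + 3*y - 4 = 0, i.e. (y - 1)*(y + 4) = 0, so they meet at y = -4, 1.
For y in [-4, 1], u = y**2 + 5*y - 4 is on the left; area = ∫[-4,1] (-(y**2 + 3*y - 4)) dy = 125/6.

125/6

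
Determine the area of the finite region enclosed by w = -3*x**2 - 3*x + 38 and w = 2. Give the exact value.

Set the curves equal: -3*x**2 - 3*x + 38 = 2, so -3*x**2 - 3*x + 36 = 0, which factors as -3*(x - 3)*(x + 4) = 0. The curves meet at x = -4, 3.
On [-4, 3], w = -3*x**2 - 3*x + 38 is on top; that piece has area ∫[-4,3] (-3*x**2 - 3*x + 36) dx = 343/2.

343/2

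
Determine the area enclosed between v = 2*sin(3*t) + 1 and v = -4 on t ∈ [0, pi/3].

4/3 + 5*pi/3

On [0, pi/3], (2*sin(3*t) + 1) - (-4) = 2*sin(3*t) + 5 is ≥ 0 throughout, so the area is a single integral of |2*sin(3*t) + 5|.
∫[0,pi/3] (2*sin(3*t) + 5) dt = 4/3 + 5*pi/3.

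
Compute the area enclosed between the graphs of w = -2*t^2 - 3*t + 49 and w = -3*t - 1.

Set the curves equal: -2*t^2 - 3*t + 49 = -3*t - 1, so -2*t^2 + 50 = 0, which factors as -2*(t - 5)*(t + 5) = 0. The curves meet at t = -5, 5.
On [-5, 5], w = -2*t^2 - 3*t + 49 is on top; that piece has area ∫[-5,5] (-2*t^2 + 50) dt = 1000/3.

1000/3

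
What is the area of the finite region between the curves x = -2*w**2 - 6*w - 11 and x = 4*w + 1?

Both boundary curves give x as a function of w, so integrate with respect to w. Setting them equal: -2*w**2 - 10*w - 12 = 0, i.e. -2*(w + 2)*(w + 3) = 0, so they meet at w = -3, -2.
For w in [-3, -2], x = -2*w**2 - 6*w - 11 is on the right; area = ∫[-3,-2] (-2*w**2 - 10*w - 12) dw = 1/3.

1/3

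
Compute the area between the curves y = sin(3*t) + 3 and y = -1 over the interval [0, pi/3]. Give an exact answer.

On [0, pi/3], (sin(3*t) + 3) - (-1) = sin(3*t) + 4 is ≥ 0 throughout, so the area is a single integral of |sin(3*t) + 4|.
∫[0,pi/3] (sin(3*t) + 4) dt = 2/3 + 4*pi/3.

2/3 + 4*pi/3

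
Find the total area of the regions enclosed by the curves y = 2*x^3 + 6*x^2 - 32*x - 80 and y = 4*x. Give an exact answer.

999/2

Set the curves equal: 2*x^3 + 6*x^2 - 32*x - 80 = 4*x, so 2*x^3 + 6*x^2 - 36*x - 80 = 0, which factors as 2*(x - 4)*(x + 2)*(x + 5) = 0. The curves meet at x = -5, -2, 4.
On [-5, -2], y = 2*x^3 + 6*x^2 - 32*x - 80 is on top; that piece has area ∫[-5,-2] (2*x^3 + 6*x^2 - 36*x - 80) dx = 135/2.
On [-2, 4], y = 4*x is on top; that piece has area ∫[-2,4] (-(2*x^3 + 6*x^2 - 36*x - 80)) dx = 432.
Total enclosed area = 135/2 + 432 = 999/2.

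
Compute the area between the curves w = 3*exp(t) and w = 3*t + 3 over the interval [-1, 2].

On [-1, 2], (3*exp(t)) - (3*t + 3) = -3*t + 3*exp(t) - 3 is ≥ 0 throughout, so the area is a single integral of |-3*t + 3*exp(t) - 3|.
∫[-1,2] (-3*t + 3*exp(t) - 3) dt = -27/2 - 3*exp(-1) + 3*exp(2).

-27/2 - 3*exp(-1) + 3*exp(2)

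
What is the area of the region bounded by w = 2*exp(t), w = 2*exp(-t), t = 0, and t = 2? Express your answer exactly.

On [0, 2], (2*exp(t)) - (2*exp(-t)) = 2*exp(t) - 2*exp(-t) is ≥ 0 throughout, so the area is a single integral of |2*exp(t) - 2*exp(-t)|.
∫[0,2] (2*exp(t) - 2*exp(-t)) dt = -4 + 2*exp(-2) + 2*exp(2).

-4 + 2*exp(-2) + 2*exp(2)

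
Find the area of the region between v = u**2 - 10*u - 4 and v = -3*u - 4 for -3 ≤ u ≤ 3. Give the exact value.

The difference (u**2 - 10*u - 4) - (-3*u - 4) = u**2 - 7*u changes sign at u = 0 inside [-3, 3], so split the integral there.
∫[-3,0] (u**2 - 7*u) du = 81/2.
∫[0,3] (u**2 - 7*u) du = -45/2; the area of that piece is 45/2.
Total area = 81/2 + 45/2 = 63.

63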